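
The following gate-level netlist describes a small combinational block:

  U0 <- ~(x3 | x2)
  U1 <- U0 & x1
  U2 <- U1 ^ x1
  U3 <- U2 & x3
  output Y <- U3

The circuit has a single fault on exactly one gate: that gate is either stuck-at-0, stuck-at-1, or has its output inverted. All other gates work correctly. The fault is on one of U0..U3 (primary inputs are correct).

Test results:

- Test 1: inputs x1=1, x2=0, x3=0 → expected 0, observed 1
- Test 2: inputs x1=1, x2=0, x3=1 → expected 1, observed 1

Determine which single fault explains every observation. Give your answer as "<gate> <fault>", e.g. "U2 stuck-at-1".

Fault-free values for test 1 (x1=1, x2=0, x3=0): U0=1, U1=1, U2=0, U3=0, giving Y=0. Observed 1.
Test 1: faults giving observed 1 are {U3 stuck-at-1, U3 inverted output}.
Test 2 (x1=1, x2=0, x3=1): fault-free U0=0, U1=0, U2=1, U3=1 → 1; observed 1. Eliminates U3 inverted output.
Only U3 stuck-at-1 is consistent with every test.

U3 stuck-at-1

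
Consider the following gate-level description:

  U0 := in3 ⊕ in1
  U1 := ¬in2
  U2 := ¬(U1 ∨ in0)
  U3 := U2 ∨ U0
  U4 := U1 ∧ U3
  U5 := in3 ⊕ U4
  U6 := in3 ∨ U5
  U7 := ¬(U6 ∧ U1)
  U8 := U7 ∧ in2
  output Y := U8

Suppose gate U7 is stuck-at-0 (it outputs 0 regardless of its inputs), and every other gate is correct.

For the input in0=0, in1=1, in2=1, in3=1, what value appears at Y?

Propagate with U7 forced: U0=0, U1=0, U2=1, U3=1, U4=0, U5=1, U6=1, U7=0 [stuck-at-0], U8=0.
So Y = 0. (Without the fault it would be 1.)

0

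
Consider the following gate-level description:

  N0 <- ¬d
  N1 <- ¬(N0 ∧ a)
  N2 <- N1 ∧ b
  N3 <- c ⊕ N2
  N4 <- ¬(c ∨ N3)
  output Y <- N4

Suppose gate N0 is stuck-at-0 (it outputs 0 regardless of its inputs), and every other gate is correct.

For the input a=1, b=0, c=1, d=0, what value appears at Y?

Propagate with N0 forced: N0=0 [stuck-at-0], N1=1, N2=0, N3=1, N4=0.
So Y = 0. (Same as the fault-free value — the fault is masked on this input.)

0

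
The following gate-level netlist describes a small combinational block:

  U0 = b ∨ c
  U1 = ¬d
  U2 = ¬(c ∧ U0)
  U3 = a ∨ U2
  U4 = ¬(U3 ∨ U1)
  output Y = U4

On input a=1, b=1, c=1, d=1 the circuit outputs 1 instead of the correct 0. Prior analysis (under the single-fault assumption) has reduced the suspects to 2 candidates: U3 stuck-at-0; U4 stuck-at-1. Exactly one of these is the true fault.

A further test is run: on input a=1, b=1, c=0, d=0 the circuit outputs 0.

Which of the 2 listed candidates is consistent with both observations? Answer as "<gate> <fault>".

Evaluate each candidate on input a=1, b=1, c=0, d=0:
  U3 stuck-at-0: U0=1, U1=1, U2=1, U3=0 [stuck-at-0], U4=0 → 0 — matches
  U4 stuck-at-1: U0=1, U1=1, U2=1, U3=1, U4=1 [stuck-at-1] → 1 — eliminated
Only U3 stuck-at-0 reproduces the observed 0.

U3 stuck-at-0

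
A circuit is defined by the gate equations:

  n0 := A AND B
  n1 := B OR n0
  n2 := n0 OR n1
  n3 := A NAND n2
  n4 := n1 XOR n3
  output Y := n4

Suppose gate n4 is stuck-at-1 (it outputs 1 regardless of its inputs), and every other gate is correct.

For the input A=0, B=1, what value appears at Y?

Propagate with n4 forced: n0=0, n1=1, n2=1, n3=1, n4=1 [stuck-at-1].
So Y = 1. (Without the fault it would be 0.)

1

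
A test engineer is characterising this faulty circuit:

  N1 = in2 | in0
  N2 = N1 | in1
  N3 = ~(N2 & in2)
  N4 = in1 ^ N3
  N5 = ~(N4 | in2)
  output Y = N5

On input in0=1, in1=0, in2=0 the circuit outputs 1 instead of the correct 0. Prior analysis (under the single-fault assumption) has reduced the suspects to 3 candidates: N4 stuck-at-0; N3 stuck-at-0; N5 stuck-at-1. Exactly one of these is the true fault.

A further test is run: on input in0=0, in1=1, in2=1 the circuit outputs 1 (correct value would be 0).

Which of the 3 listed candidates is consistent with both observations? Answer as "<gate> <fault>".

N5 stuck-at-1

Evaluate each candidate on input in0=0, in1=1, in2=1:
  N4 stuck-at-0: N1=1, N2=1, N3=0, N4=0 [stuck-at-0], N5=0 → 0 — eliminated
  N3 stuck-at-0: N1=1, N2=1, N3=0 [stuck-at-0], N4=1, N5=0 → 0 — eliminated
  N5 stuck-at-1: N1=1, N2=1, N3=0, N4=1, N5=1 [stuck-at-1] → 1 — matches
Only N5 stuck-at-1 reproduces the observed 1.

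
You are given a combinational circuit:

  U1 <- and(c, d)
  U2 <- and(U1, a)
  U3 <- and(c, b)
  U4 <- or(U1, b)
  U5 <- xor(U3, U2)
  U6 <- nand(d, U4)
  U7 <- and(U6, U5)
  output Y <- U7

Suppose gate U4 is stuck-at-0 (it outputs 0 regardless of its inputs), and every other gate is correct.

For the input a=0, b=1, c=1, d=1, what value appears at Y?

Propagate with U4 forced: U1=1, U2=0, U3=1, U4=0 [stuck-at-0], U5=1, U6=1, U7=1.
So Y = 1. (Without the fault it would be 0.)

1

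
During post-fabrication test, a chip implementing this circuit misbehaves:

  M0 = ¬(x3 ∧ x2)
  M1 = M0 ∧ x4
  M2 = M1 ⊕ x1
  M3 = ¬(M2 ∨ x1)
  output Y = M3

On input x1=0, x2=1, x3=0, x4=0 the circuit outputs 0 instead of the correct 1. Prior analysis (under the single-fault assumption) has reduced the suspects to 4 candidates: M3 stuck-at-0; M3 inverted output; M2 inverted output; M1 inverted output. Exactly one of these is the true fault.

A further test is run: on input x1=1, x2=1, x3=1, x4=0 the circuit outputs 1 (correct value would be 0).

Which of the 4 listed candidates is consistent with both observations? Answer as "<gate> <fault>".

Evaluate each candidate on input x1=1, x2=1, x3=1, x4=0:
  M3 stuck-at-0: M0=0, M1=0, M2=1, M3=0 [stuck-at-0] → 0 — eliminated
  M3 inverted output: M0=0, M1=0, M2=1, M3=1 [inverted output] → 1 — matches
  M2 inverted output: M0=0, M1=0, M2=0 [inverted output], M3=0 → 0 — eliminated
  M1 inverted output: M0=0, M1=1 [inverted output], M2=0, M3=0 → 0 — eliminated
Only M3 inverted output reproduces the observed 1.

M3 inverted output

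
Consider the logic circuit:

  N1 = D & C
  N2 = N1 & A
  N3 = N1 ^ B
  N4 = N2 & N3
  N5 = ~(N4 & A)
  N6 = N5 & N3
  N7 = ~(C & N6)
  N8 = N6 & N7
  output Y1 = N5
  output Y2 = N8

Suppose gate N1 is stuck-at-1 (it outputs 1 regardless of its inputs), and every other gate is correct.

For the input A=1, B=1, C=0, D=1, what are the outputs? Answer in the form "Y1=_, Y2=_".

Y1=1, Y2=0

Propagate with N1 forced: N1=1 [stuck-at-1], N2=1, N3=0, N4=0, N5=1, N6=0, N7=1, N8=0.
So the outputs are Y1=1, Y2=0. (Without the fault they would be Y1=1, Y2=1.)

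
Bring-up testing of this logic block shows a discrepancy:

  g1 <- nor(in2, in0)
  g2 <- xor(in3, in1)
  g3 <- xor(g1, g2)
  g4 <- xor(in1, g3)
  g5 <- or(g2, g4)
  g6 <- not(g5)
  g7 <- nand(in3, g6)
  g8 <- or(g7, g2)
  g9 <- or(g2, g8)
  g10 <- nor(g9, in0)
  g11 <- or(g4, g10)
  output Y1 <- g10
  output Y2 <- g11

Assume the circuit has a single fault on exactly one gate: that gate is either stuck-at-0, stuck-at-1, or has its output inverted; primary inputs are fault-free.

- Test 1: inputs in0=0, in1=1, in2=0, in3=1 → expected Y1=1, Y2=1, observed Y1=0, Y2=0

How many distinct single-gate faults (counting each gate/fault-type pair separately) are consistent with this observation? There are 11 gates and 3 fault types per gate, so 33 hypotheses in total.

Fault-free: g1=1, g2=0, g3=1, g4=0, g5=0, g6=1, g7=0, g8=0, g9=0, g10=1, g11=1 → Y1=1, Y2=1. Observed Y1=0, Y2=0.
  g1: none of the 3 fault types match ✗
  g2: none of the 3 fault types match ✗
  g3: none of the 3 fault types match ✗
  g4: none of the 3 fault types match ✗
  g5: stuck-at-1, inverted output ✓; others ✗
  g6: stuck-at-0, inverted output ✓; others ✗
  g7: stuck-at-1, inverted output ✓; others ✗
  g8: stuck-at-1, inverted output ✓; others ✗
  g9: stuck-at-1, inverted output ✓; others ✗
  g10: stuck-at-0, inverted output ✓; others ✗
  g11: none of the 3 fault types match ✗
Consistent faults: {g5 stuck-at-1, g5 inverted output, g6 stuck-at-0, g6 inverted output, g7 stuck-at-1, g7 inverted output, g8 stuck-at-1, g8 inverted output, g9 stuck-at-1, g9 inverted output, g10 stuck-at-0, g10 inverted output} — 12 in all.

12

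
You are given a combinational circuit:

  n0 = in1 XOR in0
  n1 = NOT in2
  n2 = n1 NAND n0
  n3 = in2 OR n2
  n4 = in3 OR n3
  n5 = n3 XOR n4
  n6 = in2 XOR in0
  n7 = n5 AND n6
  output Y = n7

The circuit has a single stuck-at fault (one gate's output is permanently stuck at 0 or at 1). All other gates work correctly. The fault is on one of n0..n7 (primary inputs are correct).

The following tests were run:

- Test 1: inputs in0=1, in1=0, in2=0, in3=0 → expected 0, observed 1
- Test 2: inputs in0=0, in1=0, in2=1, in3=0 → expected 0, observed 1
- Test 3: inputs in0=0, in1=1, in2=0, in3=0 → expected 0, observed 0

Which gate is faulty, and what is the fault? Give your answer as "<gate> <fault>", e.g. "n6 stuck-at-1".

Fault-free values for test 1 (in0=1, in1=0, in2=0, in3=0): n0=1, n1=1, n2=0, n3=0, n4=0, n5=0, n6=1, n7=0, giving Y=0. Observed 1.
Test 1: faults giving observed 1 are {n4 stuck-at-1, n5 stuck-at-1, n7 stuck-at-1}.
Test 2 (in0=0, in1=0, in2=1, in3=0): fault-free n0=0, n1=0, n2=1, n3=1, n4=1, n5=0, n6=1, n7=0 → 0; observed 1. Eliminates n4 stuck-at-1.
Test 3 (in0=0, in1=1, in2=0, in3=0): fault-free n0=1, n1=1, n2=0, n3=0, n4=0, n5=0, n6=0, n7=0 → 0; observed 0. Eliminates n7 stuck-at-1.
Only n5 stuck-at-1 is consistent with every test.

n5 stuck-at-1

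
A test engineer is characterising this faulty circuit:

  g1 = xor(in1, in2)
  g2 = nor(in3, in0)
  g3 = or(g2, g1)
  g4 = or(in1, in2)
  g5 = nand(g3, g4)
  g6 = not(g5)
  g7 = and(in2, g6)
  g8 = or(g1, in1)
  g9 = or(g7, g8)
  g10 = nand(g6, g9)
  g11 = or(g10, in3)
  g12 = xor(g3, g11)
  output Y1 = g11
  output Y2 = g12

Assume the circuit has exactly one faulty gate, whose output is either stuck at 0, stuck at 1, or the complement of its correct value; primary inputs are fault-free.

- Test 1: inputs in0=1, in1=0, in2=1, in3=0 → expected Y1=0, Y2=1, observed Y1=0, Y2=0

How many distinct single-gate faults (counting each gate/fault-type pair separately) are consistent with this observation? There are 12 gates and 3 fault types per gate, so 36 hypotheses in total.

Fault-free: g1=1, g2=0, g3=1, g4=1, g5=0, g6=1, g7=1, g8=1, g9=1, g10=0, g11=0, g12=1 → Y1=0, Y2=1. Observed Y1=0, Y2=0.
  g1: none of the 3 fault types match ✗
  g2: none of the 3 fault types match ✗
  g3: none of the 3 fault types match ✗
  g4: none of the 3 fault types match ✗
  g5: none of the 3 fault types match ✗
  g6: none of the 3 fault types match ✗
  g7: none of the 3 fault types match ✗
  g8: none of the 3 fault types match ✗
  g9: none of the 3 fault types match ✗
  g10: none of the 3 fault types match ✗
  g11: none of the 3 fault types match ✗
  g12: stuck-at-0, inverted output ✓; others ✗
Consistent faults: {g12 stuck-at-0, g12 inverted output} — 2 in all.

2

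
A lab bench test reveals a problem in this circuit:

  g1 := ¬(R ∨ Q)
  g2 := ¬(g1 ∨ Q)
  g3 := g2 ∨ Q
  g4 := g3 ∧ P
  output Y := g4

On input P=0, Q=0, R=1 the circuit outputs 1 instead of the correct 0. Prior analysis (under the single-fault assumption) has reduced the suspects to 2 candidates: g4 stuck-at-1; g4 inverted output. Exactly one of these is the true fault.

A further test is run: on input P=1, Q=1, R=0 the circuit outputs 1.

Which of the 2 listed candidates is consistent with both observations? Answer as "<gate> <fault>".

Evaluate each candidate on input P=1, Q=1, R=0:
  g4 stuck-at-1: g1=0, g2=0, g3=1, g4=1 [stuck-at-1] → 1 — matches
  g4 inverted output: g1=0, g2=0, g3=1, g4=0 [inverted output] → 0 — eliminated
Only g4 stuck-at-1 reproduces the observed 1.

g4 stuck-at-1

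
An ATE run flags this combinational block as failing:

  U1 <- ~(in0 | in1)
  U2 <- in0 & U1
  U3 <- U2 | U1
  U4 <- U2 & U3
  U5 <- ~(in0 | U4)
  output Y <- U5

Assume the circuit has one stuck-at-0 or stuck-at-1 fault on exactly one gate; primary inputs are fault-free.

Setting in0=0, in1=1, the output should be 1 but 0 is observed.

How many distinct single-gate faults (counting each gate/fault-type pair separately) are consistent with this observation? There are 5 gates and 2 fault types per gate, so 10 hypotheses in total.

3

Fault-free: U1=0, U2=0, U3=0, U4=0, U5=1 → 1. Observed 0.
  U1 stuck-at-0: output 1 ✗
  U1 stuck-at-1: output 1 ✗
  U2 stuck-at-0: output 1 ✗
  U2 stuck-at-1: output 0 ✓
  U3 stuck-at-0: output 1 ✗
  U3 stuck-at-1: output 1 ✗
  U4 stuck-at-0: output 1 ✗
  U4 stuck-at-1: output 0 ✓
  U5 stuck-at-0: output 0 ✓
  U5 stuck-at-1: output 1 ✗
Consistent faults: {U2 stuck-at-1, U4 stuck-at-1, U5 stuck-at-0} — 3 in all.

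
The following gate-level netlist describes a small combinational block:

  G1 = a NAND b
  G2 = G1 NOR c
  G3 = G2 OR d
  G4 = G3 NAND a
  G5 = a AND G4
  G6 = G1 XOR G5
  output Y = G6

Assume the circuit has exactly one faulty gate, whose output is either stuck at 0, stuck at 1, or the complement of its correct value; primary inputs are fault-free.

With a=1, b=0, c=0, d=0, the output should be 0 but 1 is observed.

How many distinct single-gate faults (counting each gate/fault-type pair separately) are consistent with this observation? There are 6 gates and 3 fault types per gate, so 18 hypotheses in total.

Fault-free: G1=1, G2=0, G3=0, G4=1, G5=1, G6=0 → 0. Observed 1.
  G1: none of the 3 fault types match ✗
  G2: stuck-at-1, inverted output ✓; others ✗
  G3: stuck-at-1, inverted output ✓; others ✗
  G4: stuck-at-0, inverted output ✓; others ✗
  G5: stuck-at-0, inverted output ✓; others ✗
  G6: stuck-at-1, inverted output ✓; others ✗
Consistent faults: {G2 stuck-at-1, G2 inverted output, G3 stuck-at-1, G3 inverted output, G4 stuck-at-0, G4 inverted output, G5 stuck-at-0, G5 inverted output, G6 stuck-at-1, G6 inverted output} — 10 in all.

10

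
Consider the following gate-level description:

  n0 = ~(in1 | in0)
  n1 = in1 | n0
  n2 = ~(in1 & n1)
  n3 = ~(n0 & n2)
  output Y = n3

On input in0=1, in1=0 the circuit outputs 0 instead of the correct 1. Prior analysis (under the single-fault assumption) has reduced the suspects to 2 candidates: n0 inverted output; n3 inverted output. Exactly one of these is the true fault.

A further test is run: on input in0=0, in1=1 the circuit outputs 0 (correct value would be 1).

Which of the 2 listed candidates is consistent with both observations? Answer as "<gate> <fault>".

Evaluate each candidate on input in0=0, in1=1:
  n0 inverted output: n0=1 [inverted output], n1=1, n2=0, n3=1 → 1 — eliminated
  n3 inverted output: n0=0, n1=1, n2=0, n3=0 [inverted output] → 0 — matches
Only n3 inverted output reproduces the observed 0.

n3 inverted output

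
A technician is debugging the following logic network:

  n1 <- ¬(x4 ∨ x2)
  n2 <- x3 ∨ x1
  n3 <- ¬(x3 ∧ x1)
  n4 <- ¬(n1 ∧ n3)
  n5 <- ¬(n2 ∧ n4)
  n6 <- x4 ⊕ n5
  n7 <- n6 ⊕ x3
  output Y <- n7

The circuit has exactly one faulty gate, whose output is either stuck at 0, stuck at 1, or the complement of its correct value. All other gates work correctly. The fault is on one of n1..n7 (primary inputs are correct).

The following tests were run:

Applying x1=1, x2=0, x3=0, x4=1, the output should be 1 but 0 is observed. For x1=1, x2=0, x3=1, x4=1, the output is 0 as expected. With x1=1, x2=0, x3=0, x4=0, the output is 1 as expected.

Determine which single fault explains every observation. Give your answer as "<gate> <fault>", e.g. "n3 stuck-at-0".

Fault-free values for test 1 (x1=1, x2=0, x3=0, x4=1): n1=0, n2=1, n3=1, n4=1, n5=0, n6=1, n7=1, giving Y=1. Observed 0.
Test 1: faults giving observed 0 are {n1 stuck-at-1, n1 inverted output, n2 stuck-at-0, n2 inverted output, n4 stuck-at-0, n4 inverted output, n5 stuck-at-1, n5 inverted output, n6 stuck-at-0, n6 inverted output, n7 stuck-at-0, n7 inverted output}.
Test 2 (x1=1, x2=0, x3=1, x4=1): fault-free n1=0, n2=1, n3=0, n4=1, n5=0, n6=1, n7=0 → 0; observed 0. Eliminates n2 stuck-at-0, n2 inverted output, n4 stuck-at-0, n4 inverted output, n5 stuck-at-1, n5 inverted output, n6 stuck-at-0, n6 inverted output, n7 inverted output.
Test 3 (x1=1, x2=0, x3=0, x4=0): fault-free n1=1, n2=1, n3=1, n4=0, n5=1, n6=1, n7=1 → 1; observed 1. Eliminates n1 inverted output, n7 stuck-at-0.
Only n1 stuck-at-1 is consistent with every test.

n1 stuck-at-1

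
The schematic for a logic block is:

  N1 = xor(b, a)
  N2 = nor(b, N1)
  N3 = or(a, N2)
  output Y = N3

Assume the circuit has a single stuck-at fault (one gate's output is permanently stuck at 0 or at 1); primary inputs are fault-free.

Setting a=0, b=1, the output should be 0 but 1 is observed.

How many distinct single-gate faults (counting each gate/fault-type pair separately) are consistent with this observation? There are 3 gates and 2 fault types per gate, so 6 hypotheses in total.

Fault-free: N1=1, N2=0, N3=0 → 0. Observed 1.
  N1 stuck-at-0: output 0 ✗
  N1 stuck-at-1: output 0 ✗
  N2 stuck-at-0: output 0 ✗
  N2 stuck-at-1: output 1 ✓
  N3 stuck-at-0: output 0 ✗
  N3 stuck-at-1: output 1 ✓
Consistent faults: {N2 stuck-at-1, N3 stuck-at-1} — 2 in all.

2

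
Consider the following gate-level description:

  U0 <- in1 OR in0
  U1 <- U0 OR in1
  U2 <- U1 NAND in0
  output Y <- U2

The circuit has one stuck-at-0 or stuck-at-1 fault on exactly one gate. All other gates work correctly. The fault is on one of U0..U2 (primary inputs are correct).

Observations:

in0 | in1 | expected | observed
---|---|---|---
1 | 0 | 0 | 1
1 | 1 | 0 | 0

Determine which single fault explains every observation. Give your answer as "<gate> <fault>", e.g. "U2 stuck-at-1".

U0 stuck-at-0

Fault-free values for test 1 (in0=1, in1=0): U0=1, U1=1, U2=0, giving Y=0. Observed 1.
Test 1: faults giving observed 1 are {U0 stuck-at-0, U1 stuck-at-0, U2 stuck-at-1}.
Test 2 (in0=1, in1=1): fault-free U0=1, U1=1, U2=0 → 0; observed 0. Eliminates U1 stuck-at-0, U2 stuck-at-1.
Only U0 stuck-at-0 is consistent with every test.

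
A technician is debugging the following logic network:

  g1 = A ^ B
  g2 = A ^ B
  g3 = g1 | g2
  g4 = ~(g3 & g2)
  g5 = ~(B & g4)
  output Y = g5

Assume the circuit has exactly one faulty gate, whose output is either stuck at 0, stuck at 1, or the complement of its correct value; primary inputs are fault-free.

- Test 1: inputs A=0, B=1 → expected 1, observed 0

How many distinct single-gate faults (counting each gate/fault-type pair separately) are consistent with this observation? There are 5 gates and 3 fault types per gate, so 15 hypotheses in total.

8

Fault-free: g1=1, g2=1, g3=1, g4=0, g5=1 → 1. Observed 0.
  g1: none of the 3 fault types match ✗
  g2: stuck-at-0, inverted output ✓; others ✗
  g3: stuck-at-0, inverted output ✓; others ✗
  g4: stuck-at-1, inverted output ✓; others ✗
  g5: stuck-at-0, inverted output ✓; others ✗
Consistent faults: {g2 stuck-at-0, g2 inverted output, g3 stuck-at-0, g3 inverted output, g4 stuck-at-1, g4 inverted output, g5 stuck-at-0, g5 inverted output} — 8 in all.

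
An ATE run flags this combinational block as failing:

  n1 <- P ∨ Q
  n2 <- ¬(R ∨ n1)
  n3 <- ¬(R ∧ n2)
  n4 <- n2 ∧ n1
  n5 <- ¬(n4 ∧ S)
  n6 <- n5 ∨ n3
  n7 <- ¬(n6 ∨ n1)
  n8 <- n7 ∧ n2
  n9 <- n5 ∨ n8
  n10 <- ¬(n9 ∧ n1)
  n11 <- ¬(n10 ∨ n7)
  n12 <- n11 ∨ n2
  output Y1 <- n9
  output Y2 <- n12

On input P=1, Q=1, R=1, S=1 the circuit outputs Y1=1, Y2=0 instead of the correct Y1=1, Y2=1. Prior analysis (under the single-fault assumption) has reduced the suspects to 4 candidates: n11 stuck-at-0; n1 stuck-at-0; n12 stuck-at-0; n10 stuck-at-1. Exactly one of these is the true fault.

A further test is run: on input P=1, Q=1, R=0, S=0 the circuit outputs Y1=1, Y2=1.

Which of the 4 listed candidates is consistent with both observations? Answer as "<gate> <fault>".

Evaluate each candidate on input P=1, Q=1, R=0, S=0:
  n11 stuck-at-0: n1=1, n2=0, n3=1, n4=0, n5=1, n6=1, n7=0, n8=0, n9=1, n10=0, n11=0 [stuck-at-0], n12=0 → Y1=1, Y2=0 — eliminated
  n1 stuck-at-0: n1=0 [stuck-at-0], n2=1, n3=1, n4=0, n5=1, n6=1, n7=0, n8=0, n9=1, n10=1, n11=0, n12=1 → Y1=1, Y2=1 — matches
  n12 stuck-at-0: n1=1, n2=0, n3=1, n4=0, n5=1, n6=1, n7=0, n8=0, n9=1, n10=0, n11=1, n12=0 [stuck-at-0] → Y1=1, Y2=0 — eliminated
  n10 stuck-at-1: n1=1, n2=0, n3=1, n4=0, n5=1, n6=1, n7=0, n8=0, n9=1, n10=1 [stuck-at-1], n11=0, n12=0 → Y1=1, Y2=0 — eliminated
Only n1 stuck-at-0 reproduces the observed Y1=1, Y2=1.

n1 stuck-at-0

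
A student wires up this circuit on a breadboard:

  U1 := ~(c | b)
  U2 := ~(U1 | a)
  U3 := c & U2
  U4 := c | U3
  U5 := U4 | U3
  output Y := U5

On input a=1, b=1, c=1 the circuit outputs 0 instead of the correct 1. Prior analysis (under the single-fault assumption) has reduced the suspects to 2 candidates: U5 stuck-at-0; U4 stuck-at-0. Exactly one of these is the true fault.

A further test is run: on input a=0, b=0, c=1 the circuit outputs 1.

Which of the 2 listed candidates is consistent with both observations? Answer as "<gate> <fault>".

Evaluate each candidate on input a=0, b=0, c=1:
  U5 stuck-at-0: U1=0, U2=1, U3=1, U4=1, U5=0 [stuck-at-0] → 0 — eliminated
  U4 stuck-at-0: U1=0, U2=1, U3=1, U4=0 [stuck-at-0], U5=1 → 1 — matches
Only U4 stuck-at-0 reproduces the observed 1.

U4 stuck-at-0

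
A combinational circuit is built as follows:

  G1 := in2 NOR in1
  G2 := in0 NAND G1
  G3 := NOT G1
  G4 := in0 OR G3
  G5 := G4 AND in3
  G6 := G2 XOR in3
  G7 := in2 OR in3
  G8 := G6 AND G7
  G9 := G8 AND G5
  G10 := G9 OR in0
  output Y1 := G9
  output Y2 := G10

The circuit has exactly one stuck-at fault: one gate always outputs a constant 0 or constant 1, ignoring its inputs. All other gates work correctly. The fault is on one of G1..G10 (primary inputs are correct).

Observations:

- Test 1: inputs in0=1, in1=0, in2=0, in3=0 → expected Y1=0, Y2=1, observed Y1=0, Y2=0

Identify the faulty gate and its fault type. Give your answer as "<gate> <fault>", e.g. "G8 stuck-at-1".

Fault-free values for test 1 (in0=1, in1=0, in2=0, in3=0): G1=1, G2=0, G3=0, G4=1, G5=0, G6=0, G7=0, G8=0, G9=0, G10=1, giving Y1=0, Y2=1. Observed Y1=0, Y2=0.
Test 1: faults giving observed Y1=0, Y2=0 are {G10 stuck-at-0}.
Only G10 stuck-at-0 is consistent with every test.

G10 stuck-at-0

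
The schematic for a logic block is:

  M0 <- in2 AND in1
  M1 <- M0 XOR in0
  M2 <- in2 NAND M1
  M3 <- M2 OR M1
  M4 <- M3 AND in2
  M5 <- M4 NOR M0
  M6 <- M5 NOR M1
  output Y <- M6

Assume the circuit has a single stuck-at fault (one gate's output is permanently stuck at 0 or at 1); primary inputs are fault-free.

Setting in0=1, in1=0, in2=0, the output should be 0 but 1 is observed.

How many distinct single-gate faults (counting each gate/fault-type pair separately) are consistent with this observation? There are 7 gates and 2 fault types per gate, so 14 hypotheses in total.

2

Fault-free: M0=0, M1=1, M2=1, M3=1, M4=0, M5=1, M6=0 → 0. Observed 1.
  M0 stuck-at-0: output 0 ✗
  M0 stuck-at-1: output 1 ✓
  M1 stuck-at-0: output 0 ✗
  M1 stuck-at-1: output 0 ✗
  M2 stuck-at-0: output 0 ✗
  M2 stuck-at-1: output 0 ✗
  M3 stuck-at-0: output 0 ✗
  M3 stuck-at-1: output 0 ✗
  M4 stuck-at-0: output 0 ✗
  M4 stuck-at-1: output 0 ✗
  M5 stuck-at-0: output 0 ✗
  M5 stuck-at-1: output 0 ✗
  M6 stuck-at-0: output 0 ✗
  M6 stuck-at-1: output 1 ✓
Consistent faults: {M0 stuck-at-1, M6 stuck-at-1} — 2 in all.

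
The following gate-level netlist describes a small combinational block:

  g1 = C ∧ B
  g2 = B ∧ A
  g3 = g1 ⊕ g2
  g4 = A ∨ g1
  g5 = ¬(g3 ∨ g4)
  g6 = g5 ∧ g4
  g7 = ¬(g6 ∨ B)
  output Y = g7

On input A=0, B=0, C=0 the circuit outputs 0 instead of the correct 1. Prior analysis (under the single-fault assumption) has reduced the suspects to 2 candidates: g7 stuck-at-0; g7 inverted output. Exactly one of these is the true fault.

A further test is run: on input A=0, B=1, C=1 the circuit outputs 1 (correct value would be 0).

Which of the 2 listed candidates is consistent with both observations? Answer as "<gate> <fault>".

Evaluate each candidate on input A=0, B=1, C=1:
  g7 stuck-at-0: g1=1, g2=0, g3=1, g4=1, g5=0, g6=0, g7=0 [stuck-at-0] → 0 — eliminated
  g7 inverted output: g1=1, g2=0, g3=1, g4=1, g5=0, g6=0, g7=1 [inverted output] → 1 — matches
Only g7 inverted output reproduces the observed 1.

g7 inverted output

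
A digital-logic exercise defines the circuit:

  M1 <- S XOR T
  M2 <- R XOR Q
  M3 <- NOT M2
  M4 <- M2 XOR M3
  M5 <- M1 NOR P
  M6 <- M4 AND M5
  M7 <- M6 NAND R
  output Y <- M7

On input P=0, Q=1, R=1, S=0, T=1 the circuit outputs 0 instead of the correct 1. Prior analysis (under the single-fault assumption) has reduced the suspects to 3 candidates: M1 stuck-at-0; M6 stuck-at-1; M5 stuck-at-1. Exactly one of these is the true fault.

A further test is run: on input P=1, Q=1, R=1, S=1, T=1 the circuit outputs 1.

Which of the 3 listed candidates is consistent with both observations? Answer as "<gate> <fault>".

Evaluate each candidate on input P=1, Q=1, R=1, S=1, T=1:
  M1 stuck-at-0: M1=0 [stuck-at-0], M2=0, M3=1, M4=1, M5=0, M6=0, M7=1 → 1 — matches
  M6 stuck-at-1: M1=0, M2=0, M3=1, M4=1, M5=0, M6=1 [stuck-at-1], M7=0 → 0 — eliminated
  M5 stuck-at-1: M1=0, M2=0, M3=1, M4=1, M5=1 [stuck-at-1], M6=1, M7=0 → 0 — eliminated
Only M1 stuck-at-0 reproduces the observed 1.

M1 stuck-at-0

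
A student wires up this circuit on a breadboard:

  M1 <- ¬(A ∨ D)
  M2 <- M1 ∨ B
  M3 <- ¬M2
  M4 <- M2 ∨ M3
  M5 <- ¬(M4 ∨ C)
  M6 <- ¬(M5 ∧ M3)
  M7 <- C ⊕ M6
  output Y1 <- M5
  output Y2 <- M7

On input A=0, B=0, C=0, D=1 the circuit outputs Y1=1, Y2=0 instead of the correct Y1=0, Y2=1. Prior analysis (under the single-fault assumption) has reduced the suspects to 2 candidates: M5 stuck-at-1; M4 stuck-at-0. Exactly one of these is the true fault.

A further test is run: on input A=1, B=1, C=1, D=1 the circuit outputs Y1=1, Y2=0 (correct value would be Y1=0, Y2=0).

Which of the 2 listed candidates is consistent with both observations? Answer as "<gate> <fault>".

M5 stuck-at-1

Evaluate each candidate on input A=1, B=1, C=1, D=1:
  M5 stuck-at-1: M1=0, M2=1, M3=0, M4=1, M5=1 [stuck-at-1], M6=1, M7=0 → Y1=1, Y2=0 — matches
  M4 stuck-at-0: M1=0, M2=1, M3=0, M4=0 [stuck-at-0], M5=0, M6=1, M7=0 → Y1=0, Y2=0 — eliminated
Only M5 stuck-at-1 reproduces the observed Y1=1, Y2=0.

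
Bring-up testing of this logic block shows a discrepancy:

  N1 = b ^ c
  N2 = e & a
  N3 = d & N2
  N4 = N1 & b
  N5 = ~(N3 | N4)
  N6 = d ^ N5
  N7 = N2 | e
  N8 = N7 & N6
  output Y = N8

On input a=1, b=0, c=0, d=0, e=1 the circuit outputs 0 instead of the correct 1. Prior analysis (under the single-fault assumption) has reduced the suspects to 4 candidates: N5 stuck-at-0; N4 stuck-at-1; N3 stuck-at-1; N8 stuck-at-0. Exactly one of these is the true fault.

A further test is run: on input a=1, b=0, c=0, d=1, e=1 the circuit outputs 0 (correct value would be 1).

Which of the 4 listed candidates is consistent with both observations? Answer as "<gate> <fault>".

N8 stuck-at-0

Evaluate each candidate on input a=1, b=0, c=0, d=1, e=1:
  N5 stuck-at-0: N1=0, N2=1, N3=1, N4=0, N5=0 [stuck-at-0], N6=1, N7=1, N8=1 → 1 — eliminated
  N4 stuck-at-1: N1=0, N2=1, N3=1, N4=1 [stuck-at-1], N5=0, N6=1, N7=1, N8=1 → 1 — eliminated
  N3 stuck-at-1: N1=0, N2=1, N3=1 [stuck-at-1], N4=0, N5=0, N6=1, N7=1, N8=1 → 1 — eliminated
  N8 stuck-at-0: N1=0, N2=1, N3=1, N4=0, N5=0, N6=1, N7=1, N8=0 [stuck-at-0] → 0 — matches
Only N8 stuck-at-0 reproduces the observed 0.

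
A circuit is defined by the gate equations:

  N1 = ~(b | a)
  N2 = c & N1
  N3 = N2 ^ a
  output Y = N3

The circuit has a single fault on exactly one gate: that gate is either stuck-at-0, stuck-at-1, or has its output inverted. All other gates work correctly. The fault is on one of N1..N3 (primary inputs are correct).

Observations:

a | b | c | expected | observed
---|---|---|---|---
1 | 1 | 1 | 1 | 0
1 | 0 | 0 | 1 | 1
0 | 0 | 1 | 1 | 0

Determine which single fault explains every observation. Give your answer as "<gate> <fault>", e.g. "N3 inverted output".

Fault-free values for test 1 (a=1, b=1, c=1): N1=0, N2=0, N3=1, giving Y=1. Observed 0.
Test 1: faults giving observed 0 are {N1 stuck-at-1, N1 inverted output, N2 stuck-at-1, N2 inverted output, N3 stuck-at-0, N3 inverted output}.
Test 2 (a=1, b=0, c=0): fault-free N1=0, N2=0, N3=1 → 1; observed 1. Eliminates N2 stuck-at-1, N2 inverted output, N3 stuck-at-0, N3 inverted output.
Test 3 (a=0, b=0, c=1): fault-free N1=1, N2=1, N3=1 → 1; observed 0. Eliminates N1 stuck-at-1.
Only N1 inverted output is consistent with every test.

N1 inverted output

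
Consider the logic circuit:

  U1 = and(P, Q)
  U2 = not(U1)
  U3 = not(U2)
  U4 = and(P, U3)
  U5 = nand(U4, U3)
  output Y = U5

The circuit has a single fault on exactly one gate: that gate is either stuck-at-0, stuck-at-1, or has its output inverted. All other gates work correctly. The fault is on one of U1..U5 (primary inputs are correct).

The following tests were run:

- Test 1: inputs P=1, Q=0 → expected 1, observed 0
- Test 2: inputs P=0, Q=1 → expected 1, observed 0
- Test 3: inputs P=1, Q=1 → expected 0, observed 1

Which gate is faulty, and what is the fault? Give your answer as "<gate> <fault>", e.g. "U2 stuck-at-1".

U5 inverted output

Fault-free values for test 1 (P=1, Q=0): U1=0, U2=1, U3=0, U4=0, U5=1, giving Y=1. Observed 0.
Test 1: faults giving observed 0 are {U1 stuck-at-1, U1 inverted output, U2 stuck-at-0, U2 inverted output, U3 stuck-at-1, U3 inverted output, U5 stuck-at-0, U5 inverted output}.
Test 2 (P=0, Q=1): fault-free U1=0, U2=1, U3=0, U4=0, U5=1 → 1; observed 0. Eliminates U1 stuck-at-1, U1 inverted output, U2 stuck-at-0, U2 inverted output, U3 stuck-at-1, U3 inverted output.
Test 3 (P=1, Q=1): fault-free U1=1, U2=0, U3=1, U4=1, U5=0 → 0; observed 1. Eliminates U5 stuck-at-0.
Only U5 inverted output is consistent with every test.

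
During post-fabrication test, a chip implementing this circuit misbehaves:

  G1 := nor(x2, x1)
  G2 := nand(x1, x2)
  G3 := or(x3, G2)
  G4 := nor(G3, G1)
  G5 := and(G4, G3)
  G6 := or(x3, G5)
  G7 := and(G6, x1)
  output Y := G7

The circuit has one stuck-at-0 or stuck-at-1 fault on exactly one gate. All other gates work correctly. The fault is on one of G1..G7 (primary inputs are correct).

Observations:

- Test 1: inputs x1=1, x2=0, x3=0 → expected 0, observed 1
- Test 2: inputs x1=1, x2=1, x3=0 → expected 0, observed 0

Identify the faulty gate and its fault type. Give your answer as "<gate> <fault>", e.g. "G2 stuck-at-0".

Fault-free values for test 1 (x1=1, x2=0, x3=0): G1=0, G2=1, G3=1, G4=0, G5=0, G6=0, G7=0, giving Y=0. Observed 1.
Test 1: faults giving observed 1 are {G4 stuck-at-1, G5 stuck-at-1, G6 stuck-at-1, G7 stuck-at-1}.
Test 2 (x1=1, x2=1, x3=0): fault-free G1=0, G2=0, G3=0, G4=1, G5=0, G6=0, G7=0 → 0; observed 0. Eliminates G5 stuck-at-1, G6 stuck-at-1, G7 stuck-at-1.
Only G4 stuck-at-1 is consistent with every test.

G4 stuck-at-1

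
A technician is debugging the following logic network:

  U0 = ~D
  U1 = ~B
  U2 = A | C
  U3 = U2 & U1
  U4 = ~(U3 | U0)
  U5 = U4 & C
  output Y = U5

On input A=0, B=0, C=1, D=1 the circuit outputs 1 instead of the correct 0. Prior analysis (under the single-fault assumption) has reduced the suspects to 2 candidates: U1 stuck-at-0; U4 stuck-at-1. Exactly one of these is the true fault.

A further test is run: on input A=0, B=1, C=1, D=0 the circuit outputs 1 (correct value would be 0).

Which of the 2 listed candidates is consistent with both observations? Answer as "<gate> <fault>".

Evaluate each candidate on input A=0, B=1, C=1, D=0:
  U1 stuck-at-0: U0=1, U1=0 [stuck-at-0], U2=1, U3=0, U4=0, U5=0 → 0 — eliminated
  U4 stuck-at-1: U0=1, U1=0, U2=1, U3=0, U4=1 [stuck-at-1], U5=1 → 1 — matches
Only U4 stuck-at-1 reproduces the observed 1.

U4 stuck-at-1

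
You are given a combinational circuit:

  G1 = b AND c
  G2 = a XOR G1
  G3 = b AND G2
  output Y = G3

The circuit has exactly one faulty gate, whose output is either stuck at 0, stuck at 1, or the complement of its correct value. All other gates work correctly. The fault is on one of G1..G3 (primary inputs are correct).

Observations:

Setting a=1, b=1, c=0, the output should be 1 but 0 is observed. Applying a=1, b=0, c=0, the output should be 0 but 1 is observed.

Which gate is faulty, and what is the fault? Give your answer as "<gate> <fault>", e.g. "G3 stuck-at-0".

Fault-free values for test 1 (a=1, b=1, c=0): G1=0, G2=1, G3=1, giving Y=1. Observed 0.
Test 1: faults giving observed 0 are {G1 stuck-at-1, G1 inverted output, G2 stuck-at-0, G2 inverted output, G3 stuck-at-0, G3 inverted output}.
Test 2 (a=1, b=0, c=0): fault-free G1=0, G2=1, G3=0 → 0; observed 1. Eliminates G1 stuck-at-1, G1 inverted output, G2 stuck-at-0, G2 inverted output, G3 stuck-at-0.
Only G3 inverted output is consistent with every test.

G3 inverted output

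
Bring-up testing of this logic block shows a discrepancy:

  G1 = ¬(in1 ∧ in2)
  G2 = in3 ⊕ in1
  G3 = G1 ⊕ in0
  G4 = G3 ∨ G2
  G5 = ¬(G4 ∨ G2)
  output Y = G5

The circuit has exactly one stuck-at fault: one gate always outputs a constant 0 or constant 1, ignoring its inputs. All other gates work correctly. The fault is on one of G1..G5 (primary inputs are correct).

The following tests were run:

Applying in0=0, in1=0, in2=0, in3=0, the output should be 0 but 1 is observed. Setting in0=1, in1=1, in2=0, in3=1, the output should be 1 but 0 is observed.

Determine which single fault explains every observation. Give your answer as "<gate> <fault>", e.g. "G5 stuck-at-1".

G1 stuck-at-0

Fault-free values for test 1 (in0=0, in1=0, in2=0, in3=0): G1=1, G2=0, G3=1, G4=1, G5=0, giving Y=0. Observed 1.
Test 1: faults giving observed 1 are {G1 stuck-at-0, G3 stuck-at-0, G4 stuck-at-0, G5 stuck-at-1}.
Test 2 (in0=1, in1=1, in2=0, in3=1): fault-free G1=1, G2=0, G3=0, G4=0, G5=1 → 1; observed 0. Eliminates G3 stuck-at-0, G4 stuck-at-0, G5 stuck-at-1.
Only G1 stuck-at-0 is consistent with every test.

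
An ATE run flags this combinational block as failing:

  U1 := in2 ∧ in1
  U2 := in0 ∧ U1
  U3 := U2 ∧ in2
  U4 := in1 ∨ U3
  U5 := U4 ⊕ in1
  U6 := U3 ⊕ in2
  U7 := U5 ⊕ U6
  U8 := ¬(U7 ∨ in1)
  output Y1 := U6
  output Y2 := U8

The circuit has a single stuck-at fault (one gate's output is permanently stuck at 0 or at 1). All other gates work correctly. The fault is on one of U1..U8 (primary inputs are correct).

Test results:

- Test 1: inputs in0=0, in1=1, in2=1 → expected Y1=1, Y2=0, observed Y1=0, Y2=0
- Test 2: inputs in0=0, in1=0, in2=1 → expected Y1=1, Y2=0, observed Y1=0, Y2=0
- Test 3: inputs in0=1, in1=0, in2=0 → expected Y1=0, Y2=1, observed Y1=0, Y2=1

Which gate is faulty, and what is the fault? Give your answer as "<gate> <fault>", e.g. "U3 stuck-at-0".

Fault-free values for test 1 (in0=0, in1=1, in2=1): U1=1, U2=0, U3=0, U4=1, U5=0, U6=1, U7=1, U8=0, giving Y1=1, Y2=0. Observed Y1=0, Y2=0.
Test 1: faults giving observed Y1=0, Y2=0 are {U2 stuck-at-1, U3 stuck-at-1, U6 stuck-at-0}.
Test 2 (in0=0, in1=0, in2=1): fault-free U1=0, U2=0, U3=0, U4=0, U5=0, U6=1, U7=1, U8=0 → Y1=1, Y2=0; observed Y1=0, Y2=0. Eliminates U6 stuck-at-0.
Test 3 (in0=1, in1=0, in2=0): fault-free U1=0, U2=0, U3=0, U4=0, U5=0, U6=0, U7=0, U8=1 → Y1=0, Y2=1; observed Y1=0, Y2=1. Eliminates U3 stuck-at-1.
Only U2 stuck-at-1 is consistent with every test.

U2 stuck-at-1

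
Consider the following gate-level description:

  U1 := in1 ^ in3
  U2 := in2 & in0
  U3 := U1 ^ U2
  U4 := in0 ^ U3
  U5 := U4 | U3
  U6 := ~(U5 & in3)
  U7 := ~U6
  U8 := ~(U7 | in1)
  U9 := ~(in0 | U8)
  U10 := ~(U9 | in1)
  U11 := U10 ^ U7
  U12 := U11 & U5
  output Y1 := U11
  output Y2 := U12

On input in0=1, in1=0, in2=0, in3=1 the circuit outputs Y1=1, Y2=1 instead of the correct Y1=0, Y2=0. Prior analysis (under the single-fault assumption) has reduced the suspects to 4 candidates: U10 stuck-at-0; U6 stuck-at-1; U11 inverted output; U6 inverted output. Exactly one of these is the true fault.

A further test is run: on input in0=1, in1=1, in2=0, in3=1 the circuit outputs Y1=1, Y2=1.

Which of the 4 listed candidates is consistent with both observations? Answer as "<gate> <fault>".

U10 stuck-at-0

Evaluate each candidate on input in0=1, in1=1, in2=0, in3=1:
  U10 stuck-at-0: U1=0, U2=0, U3=0, U4=1, U5=1, U6=0, U7=1, U8=0, U9=0, U10=0 [stuck-at-0], U11=1, U12=1 → Y1=1, Y2=1 — matches
  U6 stuck-at-1: U1=0, U2=0, U3=0, U4=1, U5=1, U6=1 [stuck-at-1], U7=0, U8=0, U9=0, U10=0, U11=0, U12=0 → Y1=0, Y2=0 — eliminated
  U11 inverted output: U1=0, U2=0, U3=0, U4=1, U5=1, U6=0, U7=1, U8=0, U9=0, U10=0, U11=0 [inverted output], U12=0 → Y1=0, Y2=0 — eliminated
  U6 inverted output: U1=0, U2=0, U3=0, U4=1, U5=1, U6=1 [inverted output], U7=0, U8=0, U9=0, U10=0, U11=0, U12=0 → Y1=0, Y2=0 — eliminated
Only U10 stuck-at-0 reproduces the observed Y1=1, Y2=1.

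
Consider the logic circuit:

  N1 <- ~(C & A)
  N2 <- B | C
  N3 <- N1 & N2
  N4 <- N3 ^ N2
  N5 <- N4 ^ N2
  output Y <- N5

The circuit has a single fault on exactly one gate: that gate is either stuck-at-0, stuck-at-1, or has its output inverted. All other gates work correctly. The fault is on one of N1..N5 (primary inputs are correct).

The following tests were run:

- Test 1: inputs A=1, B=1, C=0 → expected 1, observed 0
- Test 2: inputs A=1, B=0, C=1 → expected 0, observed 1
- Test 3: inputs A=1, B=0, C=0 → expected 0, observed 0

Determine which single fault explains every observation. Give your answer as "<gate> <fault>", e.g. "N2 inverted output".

N1 inverted output

Fault-free values for test 1 (A=1, B=1, C=0): N1=1, N2=1, N3=1, N4=0, N5=1, giving Y=1. Observed 0.
Test 1: faults giving observed 0 are {N1 stuck-at-0, N1 inverted output, N2 stuck-at-0, N2 inverted output, N3 stuck-at-0, N3 inverted output, N4 stuck-at-1, N4 inverted output, N5 stuck-at-0, N5 inverted output}.
Test 2 (A=1, B=0, C=1): fault-free N1=0, N2=1, N3=0, N4=1, N5=0 → 0; observed 1. Eliminates N1 stuck-at-0, N2 stuck-at-0, N2 inverted output, N3 stuck-at-0, N4 stuck-at-1, N5 stuck-at-0.
Test 3 (A=1, B=0, C=0): fault-free N1=1, N2=0, N3=0, N4=0, N5=0 → 0; observed 0. Eliminates N3 inverted output, N4 inverted output, N5 inverted output.
Only N1 inverted output is consistent with every test.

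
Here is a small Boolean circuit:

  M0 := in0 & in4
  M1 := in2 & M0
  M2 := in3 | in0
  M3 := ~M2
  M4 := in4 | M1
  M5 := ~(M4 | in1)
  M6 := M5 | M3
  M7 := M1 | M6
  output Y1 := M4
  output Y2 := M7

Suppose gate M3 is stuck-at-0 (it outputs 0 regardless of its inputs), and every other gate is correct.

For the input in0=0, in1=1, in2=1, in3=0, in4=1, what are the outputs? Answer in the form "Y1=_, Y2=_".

Y1=1, Y2=0

Propagate with M3 forced: M0=0, M1=0, M2=0, M3=0 [stuck-at-0], M4=1, M5=0, M6=0, M7=0.
So the outputs are Y1=1, Y2=0. (Without the fault they would be Y1=1, Y2=1.)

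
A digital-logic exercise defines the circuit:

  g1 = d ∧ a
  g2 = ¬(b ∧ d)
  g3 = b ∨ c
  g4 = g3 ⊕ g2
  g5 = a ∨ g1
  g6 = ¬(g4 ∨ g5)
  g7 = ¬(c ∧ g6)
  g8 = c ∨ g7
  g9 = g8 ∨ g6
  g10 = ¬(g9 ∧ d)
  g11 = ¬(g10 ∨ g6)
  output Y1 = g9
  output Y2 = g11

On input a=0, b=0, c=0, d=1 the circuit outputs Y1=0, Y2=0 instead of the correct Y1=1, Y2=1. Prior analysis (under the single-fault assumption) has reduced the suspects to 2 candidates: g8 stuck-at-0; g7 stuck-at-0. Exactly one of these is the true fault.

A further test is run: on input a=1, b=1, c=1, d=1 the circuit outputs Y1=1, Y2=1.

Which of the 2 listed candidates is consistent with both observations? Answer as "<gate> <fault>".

g7 stuck-at-0

Evaluate each candidate on input a=1, b=1, c=1, d=1:
  g8 stuck-at-0: g1=1, g2=0, g3=1, g4=1, g5=1, g6=0, g7=1, g8=0 [stuck-at-0], g9=0, g10=1, g11=0 → Y1=0, Y2=0 — eliminated
  g7 stuck-at-0: g1=1, g2=0, g3=1, g4=1, g5=1, g6=0, g7=0 [stuck-at-0], g8=1, g9=1, g10=0, g11=1 → Y1=1, Y2=1 — matches
Only g7 stuck-at-0 reproduces the observed Y1=1, Y2=1.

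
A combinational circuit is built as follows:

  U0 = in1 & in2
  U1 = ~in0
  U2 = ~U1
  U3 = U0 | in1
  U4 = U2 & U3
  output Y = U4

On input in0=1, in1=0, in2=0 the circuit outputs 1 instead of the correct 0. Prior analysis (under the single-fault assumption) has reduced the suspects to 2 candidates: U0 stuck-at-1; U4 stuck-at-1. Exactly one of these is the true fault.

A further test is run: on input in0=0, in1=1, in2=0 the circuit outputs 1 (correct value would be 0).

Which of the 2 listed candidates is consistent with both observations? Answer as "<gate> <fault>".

U4 stuck-at-1

Evaluate each candidate on input in0=0, in1=1, in2=0:
  U0 stuck-at-1: U0=1 [stuck-at-1], U1=1, U2=0, U3=1, U4=0 → 0 — eliminated
  U4 stuck-at-1: U0=0, U1=1, U2=0, U3=1, U4=1 [stuck-at-1] → 1 — matches
Only U4 stuck-at-1 reproduces the observed 1.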